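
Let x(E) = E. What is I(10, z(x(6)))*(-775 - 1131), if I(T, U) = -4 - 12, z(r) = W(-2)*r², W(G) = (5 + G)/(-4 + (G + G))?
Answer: 30496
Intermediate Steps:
W(G) = (5 + G)/(-4 + 2*G)
z(r) = -3*r²/8 (z(r) = ((5 - 2)/(2*(-2 - 2)))*r² = ((½)*3/(-4))*r² = ((½)*(-¼)*3)*r² = -3*r²/8)
I(T, U) = -16
I(10, z(x(6)))*(-775 - 1131) = -16*(-775 - 1131) = -16*(-1906) = 30496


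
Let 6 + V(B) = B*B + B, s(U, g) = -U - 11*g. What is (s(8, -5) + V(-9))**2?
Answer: 12769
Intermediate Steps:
V(B) = -6 + B + B**2 (V(B) = -6 + (B*B + B) = -6 + (B**2 + B) = -6 + (B + B**2) = -6 + B + B**2)
(s(8, -5) + V(-9))**2 = ((-1*8 - 11*(-5)) + (-6 - 9 + (-9)**2))**2 = ((-8 + 55) + (-6 - 9 + 81))**2 = (47 + 66)**2 = 113**2 = 12769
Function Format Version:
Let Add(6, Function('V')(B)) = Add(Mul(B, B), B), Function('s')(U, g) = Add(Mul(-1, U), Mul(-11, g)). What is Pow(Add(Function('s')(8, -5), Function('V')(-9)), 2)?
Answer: 12769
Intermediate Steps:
Function('V')(B) = Add(-6, B, Pow(B, 2)) (Function('V')(B) = Add(-6, Add(Mul(B, B), B)) = Add(-6, Add(Pow(B, 2), B)) = Add(-6, Add(B, Pow(B, 2))) = Add(-6, B, Pow(B, 2)))
Pow(Add(Function('s')(8, -5), Function('V')(-9)), 2) = Pow(Add(Add(Mul(-1, 8), Mul(-11, -5)), Add(-6, -9, Pow(-9, 2))), 2) = Pow(Add(Add(-8, 55), Add(-6, -9, 81)), 2) = Pow(Add(47, 66), 2) = Pow(113, 2) = 12769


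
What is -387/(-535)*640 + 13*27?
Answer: 87093/107 ≈ 813.95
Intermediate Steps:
-387/(-535)*640 + 13*27 = -387*(-1/535)*640 + 351 = (387/535)*640 + 351 = 49536/107 + 351 = 87093/107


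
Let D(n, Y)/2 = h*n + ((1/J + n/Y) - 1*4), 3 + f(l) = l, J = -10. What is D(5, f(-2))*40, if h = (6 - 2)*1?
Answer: 1192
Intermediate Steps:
h = 4 (h = 4*1 = 4)
f(l) = -3 + l
D(n, Y) = -41/5 + 8*n + 2*n/Y (D(n, Y) = 2*(4*n + ((1/(-10) + n/Y) - 1*4)) = 2*(4*n + ((1*(-⅒) + n/Y) - 4)) = 2*(4*n + ((-⅒ + n/Y) - 4)) = 2*(4*n + (-41/10 + n/Y)) = 2*(-41/10 + 4*n + n/Y) = -41/5 + 8*n + 2*n/Y)
D(5, f(-2))*40 = (-41/5 + 8*5 + 2*5/(-3 - 2))*40 = (-41/5 + 40 + 2*5/(-5))*40 = (-41/5 + 40 + 2*5*(-⅕))*40 = (-41/5 + 40 - 2)*40 = (149/5)*40 = 1192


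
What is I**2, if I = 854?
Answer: 729316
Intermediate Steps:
I**2 = 854**2 = 729316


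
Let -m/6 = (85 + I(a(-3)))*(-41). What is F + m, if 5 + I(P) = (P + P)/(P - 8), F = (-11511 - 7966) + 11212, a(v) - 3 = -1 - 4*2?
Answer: 81381/7 ≈ 11626.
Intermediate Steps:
a(v) = -6 (a(v) = 3 + (-1 - 4*2) = 3 + (-1 - 8) = 3 - 9 = -6)
F = -8265 (F = -19477 + 11212 = -8265)
I(P) = -5 + 2*P/(-8 + P) (I(P) = -5 + (P + P)/(P - 8) = -5 + (2*P)/(-8 + P) = -5 + 2*P/(-8 + P))
m = 139236/7 (m = -6*(85 + (40 - 3*(-6))/(-8 - 6))*(-41) = -6*(85 + (40 + 18)/(-14))*(-41) = -6*(85 - 1/14*58)*(-41) = -6*(85 - 29/7)*(-41) = -3396*(-41)/7 = -6*(-23206/7) = 139236/7 ≈ 19891.)
F + m = -8265 + 139236/7 = 81381/7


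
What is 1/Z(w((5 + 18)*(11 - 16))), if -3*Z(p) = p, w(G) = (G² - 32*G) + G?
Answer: -3/16790 ≈ -0.00017868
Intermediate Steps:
w(G) = G² - 31*G
Z(p) = -p/3
1/Z(w((5 + 18)*(11 - 16))) = 1/(-(5 + 18)*(11 - 16)*(-31 + (5 + 18)*(11 - 16))/3) = 1/(-23*(-5)*(-31 + 23*(-5))/3) = 1/(-(-115)*(-31 - 115)/3) = 1/(-(-115)*(-146)/3) = 1/(-⅓*16790) = 1/(-16790/3) = -3/16790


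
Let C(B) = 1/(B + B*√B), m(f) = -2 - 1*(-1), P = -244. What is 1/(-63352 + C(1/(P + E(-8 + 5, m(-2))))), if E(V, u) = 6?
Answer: (-√238 + 238*I)/(4*(-3783605*I + 15838*√238)) ≈ -1.5726e-5 - 3.7993e-9*I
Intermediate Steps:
m(f) = -1 (m(f) = -2 + 1 = -1)
C(B) = 1/(B + B^(3/2))
1/(-63352 + C(1/(P + E(-8 + 5, m(-2))))) = 1/(-63352 + 1/(1/(-244 + 6) + (1/(-244 + 6))^(3/2))) = 1/(-63352 + 1/(1/(-238) + (1/(-238))^(3/2))) = 1/(-63352 + 1/(-1/238 + (-1/238)^(3/2))) = 1/(-63352 + 1/(-1/238 - I*√238/56644))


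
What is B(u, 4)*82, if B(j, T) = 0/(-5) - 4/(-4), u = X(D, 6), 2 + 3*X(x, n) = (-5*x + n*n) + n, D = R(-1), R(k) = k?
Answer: 82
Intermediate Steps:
D = -1
X(x, n) = -⅔ - 5*x/3 + n/3 + n²/3 (X(x, n) = -⅔ + ((-5*x + n*n) + n)/3 = -⅔ + ((-5*x + n²) + n)/3 = -⅔ + ((n² - 5*x) + n)/3 = -⅔ + (n + n² - 5*x)/3 = -⅔ + (-5*x/3 + n/3 + n²/3) = -⅔ - 5*x/3 + n/3 + n²/3)
u = 15 (u = -⅔ - 5/3*(-1) + (⅓)*6 + (⅓)*6² = -⅔ + 5/3 + 2 + (⅓)*36 = -⅔ + 5/3 + 2 + 12 = 15)
B(j, T) = 1 (B(j, T) = 0*(-⅕) - 4*(-¼) = 0 + 1 = 1)
B(u, 4)*82 = 1*82 = 82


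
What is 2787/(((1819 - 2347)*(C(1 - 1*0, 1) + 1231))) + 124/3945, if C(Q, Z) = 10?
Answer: 23418679/861651120 ≈ 0.027179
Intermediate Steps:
2787/(((1819 - 2347)*(C(1 - 1*0, 1) + 1231))) + 124/3945 = 2787/(((1819 - 2347)*(10 + 1231))) + 124/3945 = 2787/((-528*1241)) + 124*(1/3945) = 2787/(-655248) + 124/3945 = 2787*(-1/655248) + 124/3945 = -929/218416 + 124/3945 = 23418679/861651120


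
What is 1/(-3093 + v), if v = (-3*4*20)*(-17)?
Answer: 1/987 ≈ 0.0010132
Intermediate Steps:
v = 4080 (v = -12*20*(-17) = -240*(-17) = 4080)
1/(-3093 + v) = 1/(-3093 + 4080) = 1/987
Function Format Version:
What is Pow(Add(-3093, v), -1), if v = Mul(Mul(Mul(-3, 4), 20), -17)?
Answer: Rational(1, 987) ≈ 0.0010132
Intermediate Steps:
v = 4080 (v = Mul(Mul(-12, 20), -17) = Mul(-240, -17) = 4080)
Pow(Add(-3093, v), -1) = Pow(Add(-3093, 4080), -1) = Pow(987, -1) = Rational(1, 987)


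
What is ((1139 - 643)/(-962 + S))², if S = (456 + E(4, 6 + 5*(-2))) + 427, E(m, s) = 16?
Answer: 246016/3969 ≈ 61.984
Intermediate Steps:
S = 899 (S = (456 + 16) + 427 = 472 + 427 = 899)
((1139 - 643)/(-962 + S))² = ((1139 - 643)/(-962 + 899))² = (496/(-63))² = (496*(-1/63))² = (-496/63)² = 246016/3969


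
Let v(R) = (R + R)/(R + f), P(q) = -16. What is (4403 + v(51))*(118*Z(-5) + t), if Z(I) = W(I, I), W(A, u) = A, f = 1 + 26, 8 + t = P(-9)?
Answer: -35155184/13 ≈ -2.7042e+6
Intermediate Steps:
t = -24 (t = -8 - 16 = -24)
f = 27
Z(I) = I
v(R) = 2*R/(27 + R) (v(R) = (R + R)/(R + 27) = (2*R)/(27 + R) = 2*R/(27 + R))
(4403 + v(51))*(118*Z(-5) + t) = (4403 + 2*51/(27 + 51))*(118*(-5) - 24) = (4403 + 2*51/78)*(-590 - 24) = (4403 + 2*51*(1/78))*(-614) = (4403 + 17/13)*(-614) = (57256/13)*(-614) = -35155184/13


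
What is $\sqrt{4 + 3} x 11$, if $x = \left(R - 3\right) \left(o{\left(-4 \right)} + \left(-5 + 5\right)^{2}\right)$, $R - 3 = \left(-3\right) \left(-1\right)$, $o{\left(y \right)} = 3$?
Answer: $99 \sqrt{7} \approx 261.93$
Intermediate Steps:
$R = 6$ ($R = 3 - -3 = 3 + 3 = 6$)
$x = 9$ ($x = \left(6 - 3\right) \left(3 + \left(-5 + 5\right)^{2}\right) = 3 \left(3 + 0^{2}\right) = 3 \left(3 + 0\right) = 3 \cdot 3 = 9$)
$\sqrt{4 + 3} x 11 = \sqrt{4 + 3} \cdot 9 \cdot 11 = \sqrt{7} \cdot 9 \cdot 11 = 9 \sqrt{7} \cdot 11 = 99 \sqrt{7}$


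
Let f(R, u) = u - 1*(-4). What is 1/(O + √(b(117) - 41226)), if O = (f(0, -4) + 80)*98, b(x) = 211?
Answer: 1568/12301323 - I*√41015/61506615 ≈ 0.00012747 - 3.2927e-6*I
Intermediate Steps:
f(R, u) = 4 + u (f(R, u) = u + 4 = 4 + u)
O = 7840 (O = ((4 - 4) + 80)*98 = (0 + 80)*98 = 80*98 = 7840)
1/(O + √(b(117) - 41226)) = 1/(7840 + √(211 - 41226)) = 1/(7840 + √(-41015)) = 1/(7840 + I*√41015)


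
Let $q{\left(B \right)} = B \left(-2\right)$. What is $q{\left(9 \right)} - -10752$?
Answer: $10734$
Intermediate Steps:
$q{\left(B \right)} = - 2 B$
$q{\left(9 \right)} - -10752 = \left(-2\right) 9 - -10752 = -18 + 10752 = 10734$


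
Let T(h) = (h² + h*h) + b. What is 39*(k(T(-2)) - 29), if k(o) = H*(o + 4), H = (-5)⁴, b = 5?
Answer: 413244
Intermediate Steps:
T(h) = 5 + 2*h² (T(h) = (h² + h*h) + 5 = (h² + h²) + 5 = 2*h² + 5 = 5 + 2*h²)
H = 625
k(o) = 2500 + 625*o (k(o) = 625*(o + 4) = 625*(4 + o) = 2500 + 625*o)
39*(k(T(-2)) - 29) = 39*((2500 + 625*(5 + 2*(-2)²)) - 29) = 39*((2500 + 625*(5 + 2*4)) - 29) = 39*((2500 + 625*(5 + 8)) - 29) = 39*((2500 + 625*13) - 29) = 39*((2500 + 8125) - 29) = 39*(10625 - 29) = 39*10596 = 413244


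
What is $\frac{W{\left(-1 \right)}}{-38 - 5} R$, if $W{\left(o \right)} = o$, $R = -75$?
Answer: $- \frac{75}{43} \approx -1.7442$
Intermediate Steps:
$\frac{W{\left(-1 \right)}}{-38 - 5} R = \frac{1}{-38 - 5} \left(-1\right) \left(-75\right) = \frac{1}{-43} \left(-1\right) \left(-75\right) = \left(- \frac{1}{43}\right) \left(-1\right) \left(-75\right) = \frac{1}{43} \left(-75\right) = - \frac{75}{43}$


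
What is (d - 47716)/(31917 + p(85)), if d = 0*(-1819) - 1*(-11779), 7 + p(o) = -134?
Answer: -11979/10592 ≈ -1.1309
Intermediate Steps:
p(o) = -141 (p(o) = -7 - 134 = -141)
d = 11779 (d = 0 + 11779 = 11779)
(d - 47716)/(31917 + p(85)) = (11779 - 47716)/(31917 - 141) = -35937/31776 = -35937*1/31776 = -11979/10592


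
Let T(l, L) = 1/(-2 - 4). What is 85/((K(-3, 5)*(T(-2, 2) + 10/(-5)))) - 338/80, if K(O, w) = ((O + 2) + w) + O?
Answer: -22597/520 ≈ -43.456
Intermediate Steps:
T(l, L) = -⅙ (T(l, L) = 1/(-6) = -⅙)
K(O, w) = 2 + w + 2*O (K(O, w) = ((2 + O) + w) + O = (2 + O + w) + O = 2 + w + 2*O)
85/((K(-3, 5)*(T(-2, 2) + 10/(-5)))) - 338/80 = 85/(((2 + 5 + 2*(-3))*(-⅙ + 10/(-5)))) - 338/80 = 85/(((2 + 5 - 6)*(-⅙ + 10*(-⅕)))) - 338*1/80 = 85/((1*(-⅙ - 2))) - 169/40 = 85/((1*(-13/6))) - 169/40 = 85/(-13/6) - 169/40 = 85*(-6/13) - 169/40 = -510/13 - 169/40 = -22597/520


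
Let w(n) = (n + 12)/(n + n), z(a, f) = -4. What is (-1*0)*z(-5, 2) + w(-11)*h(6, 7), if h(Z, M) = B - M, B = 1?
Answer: 3/11 ≈ 0.27273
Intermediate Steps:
h(Z, M) = 1 - M
w(n) = (12 + n)/(2*n) (w(n) = (12 + n)/((2*n)) = (12 + n)*(1/(2*n)) = (12 + n)/(2*n))
(-1*0)*z(-5, 2) + w(-11)*h(6, 7) = -1*0*(-4) + ((½)*(12 - 11)/(-11))*(1 - 1*7) = 0*(-4) + ((½)*(-1/11)*1)*(1 - 7) = 0 - 1/22*(-6) = 0 + 3/11 = 3/11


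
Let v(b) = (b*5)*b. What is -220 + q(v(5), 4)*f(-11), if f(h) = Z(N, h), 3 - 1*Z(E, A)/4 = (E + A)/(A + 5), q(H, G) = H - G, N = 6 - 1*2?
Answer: 2002/3 ≈ 667.33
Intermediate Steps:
N = 4 (N = 6 - 2 = 4)
v(b) = 5*b**2 (v(b) = (5*b)*b = 5*b**2)
Z(E, A) = 12 - 4*(A + E)/(5 + A) (Z(E, A) = 12 - 4*(E + A)/(A + 5) = 12 - 4*(A + E)/(5 + A))
f(h) = 4*(11 + 2*h)/(5 + h) (f(h) = 4*(15 - 1*4 + 2*h)/(5 + h) = 4*(15 - 4 + 2*h)/(5 + h) = 4*(11 + 2*h)/(5 + h))
-220 + q(v(5), 4)*f(-11) = -220 + (5*5**2 - 1*4)*(4*(11 + 2*(-11))/(5 - 11)) = -220 + (5*25 - 4)*(4*(11 - 22)/(-6)) = -220 + (125 - 4)*(4*(-1/6)*(-11)) = -220 + 121*(22/3) = -220 + 2662/3 = 2002/3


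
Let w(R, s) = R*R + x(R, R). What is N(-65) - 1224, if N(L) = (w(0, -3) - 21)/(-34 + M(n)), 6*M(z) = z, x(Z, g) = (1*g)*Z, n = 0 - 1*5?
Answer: -255690/209 ≈ -1223.4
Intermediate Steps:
n = -5 (n = 0 - 5 = -5)
x(Z, g) = Z*g (x(Z, g) = g*Z = Z*g)
M(z) = z/6
w(R, s) = 2*R² (w(R, s) = R*R + R*R = R² + R² = 2*R²)
N(L) = 126/209 (N(L) = (2*0² - 21)/(-34 + (⅙)*(-5)) = (2*0 - 21)/(-34 - ⅚) = (0 - 21)/(-209/6) = -21*(-6/209) = 126/209)
N(-65) - 1224 = 126/209 - 1224 = -255690/209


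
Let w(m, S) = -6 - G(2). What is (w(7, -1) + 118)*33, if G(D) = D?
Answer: 3630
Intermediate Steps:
w(m, S) = -8 (w(m, S) = -6 - 1*2 = -6 - 2 = -8)
(w(7, -1) + 118)*33 = (-8 + 118)*33 = 110*33 = 3630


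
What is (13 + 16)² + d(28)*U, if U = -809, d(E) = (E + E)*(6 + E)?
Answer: -1539495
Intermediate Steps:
d(E) = 2*E*(6 + E) (d(E) = (2*E)*(6 + E) = 2*E*(6 + E))
(13 + 16)² + d(28)*U = (13 + 16)² + (2*28*(6 + 28))*(-809) = 29² + (2*28*34)*(-809) = 841 + 1904*(-809) = 841 - 1540336 = -1539495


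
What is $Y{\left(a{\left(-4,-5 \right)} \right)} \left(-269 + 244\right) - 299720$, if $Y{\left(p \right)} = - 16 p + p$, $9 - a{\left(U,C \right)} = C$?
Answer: $-294470$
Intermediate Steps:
$a{\left(U,C \right)} = 9 - C$
$Y{\left(p \right)} = - 15 p$
$Y{\left(a{\left(-4,-5 \right)} \right)} \left(-269 + 244\right) - 299720 = - 15 \left(9 - -5\right) \left(-269 + 244\right) - 299720 = - 15 \left(9 + 5\right) \left(-25\right) - 299720 = \left(-15\right) 14 \left(-25\right) - 299720 = \left(-210\right) \left(-25\right) - 299720 = 5250 - 299720 = -294470$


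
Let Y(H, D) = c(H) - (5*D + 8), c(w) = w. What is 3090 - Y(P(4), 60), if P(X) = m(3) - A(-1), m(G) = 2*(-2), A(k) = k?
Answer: 3401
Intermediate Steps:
m(G) = -4
P(X) = -3 (P(X) = -4 - 1*(-1) = -4 + 1 = -3)
Y(H, D) = -8 + H - 5*D (Y(H, D) = H - (5*D + 8) = H - (8 + 5*D) = H + (-8 - 5*D) = -8 + H - 5*D)
3090 - Y(P(4), 60) = 3090 - (-8 - 3 - 5*60) = 3090 - (-8 - 3 - 300) = 3090 - 1*(-311) = 3090 + 311 = 3401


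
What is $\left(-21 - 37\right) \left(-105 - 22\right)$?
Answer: $7366$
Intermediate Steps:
$\left(-21 - 37\right) \left(-105 - 22\right) = \left(-21 - 37\right) \left(-127\right) = \left(-58\right) \left(-127\right) = 7366$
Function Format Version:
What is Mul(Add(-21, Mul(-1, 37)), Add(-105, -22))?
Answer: 7366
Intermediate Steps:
Mul(Add(-21, Mul(-1, 37)), Add(-105, -22)) = Mul(Add(-21, -37), -127) = Mul(-58, -127) = 7366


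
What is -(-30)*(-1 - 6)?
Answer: -210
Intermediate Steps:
-(-30)*(-1 - 6) = -(-30)*(-7) = -6*35 = -210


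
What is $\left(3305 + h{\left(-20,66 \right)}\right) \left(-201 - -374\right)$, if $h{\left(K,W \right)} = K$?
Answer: $568305$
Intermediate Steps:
$\left(3305 + h{\left(-20,66 \right)}\right) \left(-201 - -374\right) = \left(3305 - 20\right) \left(-201 - -374\right) = 3285 \left(-201 + 374\right) = 3285 \cdot 173 = 568305$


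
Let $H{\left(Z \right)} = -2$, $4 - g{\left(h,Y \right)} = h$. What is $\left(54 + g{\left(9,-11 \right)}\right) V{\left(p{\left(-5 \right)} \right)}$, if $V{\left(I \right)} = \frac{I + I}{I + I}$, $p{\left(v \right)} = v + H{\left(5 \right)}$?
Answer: $49$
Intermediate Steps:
$g{\left(h,Y \right)} = 4 - h$
$p{\left(v \right)} = -2 + v$ ($p{\left(v \right)} = v - 2 = -2 + v$)
$V{\left(I \right)} = 1$ ($V{\left(I \right)} = \frac{2 I}{2 I} = 2 I \frac{1}{2 I} = 1$)
$\left(54 + g{\left(9,-11 \right)}\right) V{\left(p{\left(-5 \right)} \right)} = \left(54 + \left(4 - 9\right)\right) 1 = \left(54 - 5\right) 1 = 49 \cdot 1 = 49$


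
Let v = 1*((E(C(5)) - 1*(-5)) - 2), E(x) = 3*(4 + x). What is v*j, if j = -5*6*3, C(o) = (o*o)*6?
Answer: -41850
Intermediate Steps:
C(o) = 6*o² (C(o) = o²*6 = 6*o²)
E(x) = 12 + 3*x
j = -90 (j = -30*3 = -90)
v = 465 (v = 1*(((12 + 3*(6*5²)) - 1*(-5)) - 2) = 1*(((12 + 3*(6*25)) + 5) - 2) = 1*(((12 + 3*150) + 5) - 2) = 1*(((12 + 450) + 5) - 2) = 1*((462 + 5) - 2) = 1*(467 - 2) = 1*465 = 465)
v*j = 465*(-90) = -41850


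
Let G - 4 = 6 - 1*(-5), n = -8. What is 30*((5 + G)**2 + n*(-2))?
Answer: 12480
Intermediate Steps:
G = 15 (G = 4 + (6 - 1*(-5)) = 4 + (6 + 5) = 4 + 11 = 15)
30*((5 + G)**2 + n*(-2)) = 30*((5 + 15)**2 - 8*(-2)) = 30*(20**2 + 16) = 30*(400 + 16) = 30*416 = 12480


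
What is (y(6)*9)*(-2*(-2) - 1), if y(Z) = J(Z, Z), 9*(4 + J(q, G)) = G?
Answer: -90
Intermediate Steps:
J(q, G) = -4 + G/9
y(Z) = -4 + Z/9
(y(6)*9)*(-2*(-2) - 1) = ((-4 + (⅑)*6)*9)*(-2*(-2) - 1) = ((-4 + ⅔)*9)*(4 - 1) = -10/3*9*3 = -30*3 = -90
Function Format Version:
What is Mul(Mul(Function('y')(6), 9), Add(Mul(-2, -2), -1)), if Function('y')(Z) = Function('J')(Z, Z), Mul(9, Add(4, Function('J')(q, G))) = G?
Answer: -90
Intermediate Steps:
Function('J')(q, G) = Add(-4, Mul(Rational(1, 9), G))
Function('y')(Z) = Add(-4, Mul(Rational(1, 9), Z))
Mul(Mul(Function('y')(6), 9), Add(Mul(-2, -2), -1)) = Mul(Mul(Add(-4, Mul(Rational(1, 9), 6)), 9), Add(Mul(-2, -2), -1)) = Mul(Mul(Add(-4, Rational(2, 3)), 9), Add(4, -1)) = Mul(Mul(Rational(-10, 3), 9), 3) = Mul(-30, 3) = -90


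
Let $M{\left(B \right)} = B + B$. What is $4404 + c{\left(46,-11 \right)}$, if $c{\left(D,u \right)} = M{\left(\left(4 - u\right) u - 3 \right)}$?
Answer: $4068$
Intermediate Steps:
$M{\left(B \right)} = 2 B$
$c{\left(D,u \right)} = -6 + 2 u \left(4 - u\right)$ ($c{\left(D,u \right)} = 2 \left(\left(4 - u\right) u - 3\right) = 2 \left(u \left(4 - u\right) - 3\right) = 2 \left(-3 + u \left(4 - u\right)\right) = -6 + 2 u \left(4 - u\right)$)
$4404 + c{\left(46,-11 \right)} = 4404 - \left(94 + 242\right) = 4404 - 336 = 4068$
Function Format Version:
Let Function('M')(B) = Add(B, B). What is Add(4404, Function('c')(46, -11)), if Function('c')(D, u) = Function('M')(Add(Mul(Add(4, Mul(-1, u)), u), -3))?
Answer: 4068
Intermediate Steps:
Function('M')(B) = Mul(2, B)
Function('c')(D, u) = Add(-6, Mul(2, u, Add(4, Mul(-1, u)))) (Function('c')(D, u) = Mul(2, Add(Mul(Add(4, Mul(-1, u)), u), -3)) = Mul(2, Add(Mul(u, Add(4, Mul(-1, u))), -3)) = Mul(2, Add(-3, Mul(u, Add(4, Mul(-1, u))))) = Add(-6, Mul(2, u, Add(4, Mul(-1, u)))))
Add(4404, Function('c')(46, -11)) = Add(4404, Add(-6, Mul(-2, Pow(-11, 2)), Mul(8, -11))) = Add(4404, Add(-6, Mul(-2, 121), -88)) = Add(4404, Add(-6, -242, -88)) = Add(4404, -336) = 4068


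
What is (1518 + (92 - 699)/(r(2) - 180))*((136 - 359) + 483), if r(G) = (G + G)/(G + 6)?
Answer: 142005760/359 ≈ 3.9556e+5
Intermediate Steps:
r(G) = 2*G/(6 + G) (r(G) = (2*G)/(6 + G) = 2*G/(6 + G))
(1518 + (92 - 699)/(r(2) - 180))*((136 - 359) + 483) = (1518 + (92 - 699)/(2*2/(6 + 2) - 180))*((136 - 359) + 483) = (1518 - 607/(2*2/8 - 180))*(-223 + 483) = (1518 - 607/(2*2*(1/8) - 180))*260 = (1518 - 607/(1/2 - 180))*260 = (1518 - 607/(-359/2))*260 = (1518 - 607*(-2/359))*260 = (1518 + 1214/359)*260 = (546176/359)*260 = 142005760/359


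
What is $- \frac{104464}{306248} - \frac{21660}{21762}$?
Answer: $- \frac{185555776}{138845187} \approx -1.3364$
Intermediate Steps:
$- \frac{104464}{306248} - \frac{21660}{21762} = \left(-104464\right) \frac{1}{306248} - \frac{3610}{3627} = - \frac{13058}{38281} - \frac{3610}{3627} = - \frac{185555776}{138845187}$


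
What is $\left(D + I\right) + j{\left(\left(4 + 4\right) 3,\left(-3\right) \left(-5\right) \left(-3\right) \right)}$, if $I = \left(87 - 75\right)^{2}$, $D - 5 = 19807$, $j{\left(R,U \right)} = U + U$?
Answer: $19866$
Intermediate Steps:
$j{\left(R,U \right)} = 2 U$
$D = 19812$ ($D = 5 + 19807 = 19812$)
$I = 144$ ($I = 12^{2} = 144$)
$\left(D + I\right) + j{\left(\left(4 + 4\right) 3,\left(-3\right) \left(-5\right) \left(-3\right) \right)} = \left(19812 + 144\right) + 2 \left(-3\right) \left(-5\right) \left(-3\right) = 19956 + 2 \cdot 15 \left(-3\right) = 19956 + 2 \left(-45\right) = 19956 - 90 = 19866$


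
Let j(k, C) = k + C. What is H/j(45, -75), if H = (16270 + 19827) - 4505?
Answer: -15796/15 ≈ -1053.1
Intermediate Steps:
j(k, C) = C + k
H = 31592 (H = 36097 - 4505 = 31592)
H/j(45, -75) = 31592/(-75 + 45) = 31592/(-30) = 31592*(-1/30) = -15796/15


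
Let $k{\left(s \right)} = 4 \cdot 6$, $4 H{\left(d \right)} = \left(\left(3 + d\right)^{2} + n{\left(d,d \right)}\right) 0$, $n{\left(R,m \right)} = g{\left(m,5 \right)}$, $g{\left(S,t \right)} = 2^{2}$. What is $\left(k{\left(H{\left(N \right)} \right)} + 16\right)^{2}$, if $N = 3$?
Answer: $1600$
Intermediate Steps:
$g{\left(S,t \right)} = 4$
$n{\left(R,m \right)} = 4$
$H{\left(d \right)} = 0$ ($H{\left(d \right)} = \frac{\left(\left(3 + d\right)^{2} + 4\right) 0}{4} = \frac{\left(4 + \left(3 + d\right)^{2}\right) 0}{4} = \frac{1}{4} \cdot 0 = 0$)
$k{\left(s \right)} = 24$
$\left(k{\left(H{\left(N \right)} \right)} + 16\right)^{2} = \left(24 + 16\right)^{2} = 40^{2} = 1600$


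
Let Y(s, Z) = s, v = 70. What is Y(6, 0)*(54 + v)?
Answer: 744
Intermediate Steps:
Y(6, 0)*(54 + v) = 6*(54 + 70) = 6*124 = 744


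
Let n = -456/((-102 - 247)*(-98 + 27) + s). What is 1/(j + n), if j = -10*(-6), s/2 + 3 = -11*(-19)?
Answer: 8397/503668 ≈ 0.016672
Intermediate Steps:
s = 412 (s = -6 + 2*(-11*(-19)) = -6 + 2*209 = -6 + 418 = 412)
j = 60
n = -152/8397 (n = -456/((-102 - 247)*(-98 + 27) + 412) = -456/(-349*(-71) + 412) = -456/(24779 + 412) = -456/25191 = -456*1/25191 = -152/8397 ≈ -0.018102)
1/(j + n) = 1/(60 - 152/8397) = 1/(503668/8397) = 8397/503668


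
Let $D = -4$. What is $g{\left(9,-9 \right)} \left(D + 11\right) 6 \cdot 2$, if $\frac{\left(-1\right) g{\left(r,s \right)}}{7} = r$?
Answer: $-5292$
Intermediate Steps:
$g{\left(r,s \right)} = - 7 r$
$g{\left(9,-9 \right)} \left(D + 11\right) 6 \cdot 2 = \left(-7\right) 9 \left(-4 + 11\right) 6 \cdot 2 = - 63 \cdot 7 \cdot 12 = \left(-63\right) 84 = -5292$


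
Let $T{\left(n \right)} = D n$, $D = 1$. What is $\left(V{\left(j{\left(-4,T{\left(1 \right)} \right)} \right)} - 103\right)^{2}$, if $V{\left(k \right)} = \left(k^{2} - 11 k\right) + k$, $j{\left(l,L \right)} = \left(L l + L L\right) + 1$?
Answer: $6241$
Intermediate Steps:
$T{\left(n \right)} = n$ ($T{\left(n \right)} = 1 n = n$)
$j{\left(l,L \right)} = 1 + L^{2} + L l$ ($j{\left(l,L \right)} = \left(L l + L^{2}\right) + 1 = \left(L^{2} + L l\right) + 1 = 1 + L^{2} + L l$)
$V{\left(k \right)} = k^{2} - 10 k$
$\left(V{\left(j{\left(-4,T{\left(1 \right)} \right)} \right)} - 103\right)^{2} = \left(\left(1 + 1^{2} + 1 \left(-4\right)\right) \left(-10 + \left(1 + 1^{2} + 1 \left(-4\right)\right)\right) - 103\right)^{2} = \left(\left(1 + 1 - 4\right) \left(-10 + \left(1 + 1 - 4\right)\right) - 103\right)^{2} = \left(- 2 \left(-10 - 2\right) - 103\right)^{2} = \left(\left(-2\right) \left(-12\right) - 103\right)^{2} = \left(24 - 103\right)^{2} = \left(-79\right)^{2} = 6241$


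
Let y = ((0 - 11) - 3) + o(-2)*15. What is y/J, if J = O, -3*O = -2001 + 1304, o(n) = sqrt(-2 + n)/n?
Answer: -42/697 - 45*I/697 ≈ -0.060258 - 0.064562*I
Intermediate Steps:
o(n) = sqrt(-2 + n)/n
O = 697/3 (O = -(-2001 + 1304)/3 = -1/3*(-697) = 697/3 ≈ 232.33)
J = 697/3 ≈ 232.33
y = -14 - 15*I (y = ((0 - 11) - 3) + (sqrt(-2 - 2)/(-2))*15 = (-11 - 3) - I*15 = -14 - I*15 = -14 - 15*I ≈ -14.0 - 15.0*I)
y/J = (-14 - 15*I)/(697/3) = (-14 - 15*I)*(3/697) = -42/697 - 45*I/697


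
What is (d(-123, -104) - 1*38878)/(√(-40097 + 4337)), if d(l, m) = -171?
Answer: 39049*I*√2235/8940 ≈ 206.5*I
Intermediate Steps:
(d(-123, -104) - 1*38878)/(√(-40097 + 4337)) = (-171 - 1*38878)/(√(-40097 + 4337)) = (-171 - 38878)/(√(-35760)) = -39049*(-I*√2235/8940) = -(-39049)*I*√2235/8940 = 39049*I*√2235/8940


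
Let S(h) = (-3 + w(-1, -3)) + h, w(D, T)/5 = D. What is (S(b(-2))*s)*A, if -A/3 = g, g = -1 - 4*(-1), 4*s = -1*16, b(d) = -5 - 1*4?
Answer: -612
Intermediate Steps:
b(d) = -9 (b(d) = -5 - 4 = -9)
s = -4 (s = (-1*16)/4 = (1/4)*(-16) = -4)
w(D, T) = 5*D
g = 3 (g = -1 + 4 = 3)
A = -9 (A = -3*3 = -9)
S(h) = -8 + h (S(h) = (-3 + 5*(-1)) + h = (-3 - 5) + h = -8 + h)
(S(b(-2))*s)*A = ((-8 - 9)*(-4))*(-9) = -17*(-4)*(-9) = 68*(-9) = -612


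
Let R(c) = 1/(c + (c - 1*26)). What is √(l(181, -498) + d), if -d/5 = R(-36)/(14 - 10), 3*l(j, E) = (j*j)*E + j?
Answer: I*√38372402454/84 ≈ 2332.0*I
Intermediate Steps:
R(c) = 1/(-26 + 2*c) (R(c) = 1/(c + (c - 26)) = 1/(c + (-26 + c)) = 1/(-26 + 2*c))
l(j, E) = j/3 + E*j²/3 (l(j, E) = ((j*j)*E + j)/3 = (j²*E + j)/3 = (E*j² + j)/3 = (j + E*j²)/3 = j/3 + E*j²/3)
d = 5/392 (d = -5*1/(2*(-13 - 36))/(14 - 10) = -5*(½)/(-49)/4 = -5*(½)*(-1/49)/4 = -(-5)/(98*4) = -5*(-1/392) = 5/392 ≈ 0.012755)
√(l(181, -498) + d) = √((⅓)*181*(1 - 498*181) + 5/392) = √((⅓)*181*(1 - 90138) + 5/392) = √((⅓)*181*(-90137) + 5/392) = √(-16314797/3 + 5/392) = √(-6395400409/1176) = I*√38372402454/84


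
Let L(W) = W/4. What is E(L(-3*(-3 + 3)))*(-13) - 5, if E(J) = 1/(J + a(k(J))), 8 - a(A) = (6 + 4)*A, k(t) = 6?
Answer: -19/4 ≈ -4.7500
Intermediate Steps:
a(A) = 8 - 10*A (a(A) = 8 - (6 + 4)*A = 8 - 10*A)
L(W) = W/4 (L(W) = W*(¼) = W/4)
E(J) = 1/(-52 + J) (E(J) = 1/(J + (8 - 10*6)) = 1/(J + (8 - 60)) = 1/(J - 52) = 1/(-52 + J))
E(L(-3*(-3 + 3)))*(-13) - 5 = -13/(-52 + (-3*(-3 + 3))/4) - 5 = -13/(-52 + (-3*0)/4) - 5 = -13/(-52 + (¼)*0) - 5 = -13/(-52 + 0) - 5 = -13/(-52) - 5 = -1/52*(-13) - 5 = ¼ - 5 = -19/4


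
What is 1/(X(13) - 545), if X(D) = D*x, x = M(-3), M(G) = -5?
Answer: -1/610 ≈ -0.0016393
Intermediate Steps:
x = -5
X(D) = -5*D (X(D) = D*(-5) = -5*D)
1/(X(13) - 545) = 1/(-5*13 - 545) = 1/(-65 - 545) = 1/(-610) = -1/610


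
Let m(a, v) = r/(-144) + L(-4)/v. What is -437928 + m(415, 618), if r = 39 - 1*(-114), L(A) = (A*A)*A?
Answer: -2165121797/4944 ≈ -4.3793e+5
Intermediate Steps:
L(A) = A³ (L(A) = A²*A = A³)
r = 153 (r = 39 + 114 = 153)
m(a, v) = -17/16 - 64/v (m(a, v) = 153/(-144) + (-4)³/v = 153*(-1/144) - 64/v = -17/16 - 64/v)
-437928 + m(415, 618) = -437928 + (-17/16 - 64/618) = -437928 + (-17/16 - 64*1/618) = -437928 + (-17/16 - 32/309) = -437928 - 5765/4944 = -2165121797/4944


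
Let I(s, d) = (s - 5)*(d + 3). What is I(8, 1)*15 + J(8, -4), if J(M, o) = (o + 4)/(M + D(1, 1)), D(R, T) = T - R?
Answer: 180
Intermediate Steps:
J(M, o) = (4 + o)/M (J(M, o) = (o + 4)/(M + (1 - 1*1)) = (4 + o)/(M + (1 - 1)) = (4 + o)/(M + 0) = (4 + o)/M)
I(s, d) = (-5 + s)*(3 + d)
I(8, 1)*15 + J(8, -4) = (-15 - 5*1 + 3*8 + 1*8)*15 + (4 - 4)/8 = (-15 - 5 + 24 + 8)*15 + (1/8)*0 = 12*15 + 0 = 180 + 0 = 180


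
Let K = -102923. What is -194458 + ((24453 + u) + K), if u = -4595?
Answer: -277523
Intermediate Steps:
-194458 + ((24453 + u) + K) = -194458 + ((24453 - 4595) - 102923) = -194458 + (19858 - 102923) = -194458 - 83065 = -277523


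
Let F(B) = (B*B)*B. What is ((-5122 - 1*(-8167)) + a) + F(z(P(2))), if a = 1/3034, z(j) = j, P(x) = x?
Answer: 9262803/3034 ≈ 3053.0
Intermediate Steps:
a = 1/3034 ≈ 0.00032960
F(B) = B³ (F(B) = B²*B = B³)
((-5122 - 1*(-8167)) + a) + F(z(P(2))) = ((-5122 - 1*(-8167)) + 1/3034) + 2³ = ((-5122 + 8167) + 1/3034) + 8 = (3045 + 1/3034) + 8 = 9238531/3034 + 8 = 9262803/3034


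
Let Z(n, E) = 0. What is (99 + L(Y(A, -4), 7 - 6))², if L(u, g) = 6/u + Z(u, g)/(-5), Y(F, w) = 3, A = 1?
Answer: 10201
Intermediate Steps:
L(u, g) = 6/u (L(u, g) = 6/u + 0/(-5) = 6/u + 0*(-⅕) = 6/u + 0 = 6/u)
(99 + L(Y(A, -4), 7 - 6))² = (99 + 6/3)² = (99 + 6*(⅓))² = (99 + 2)² = 101² = 10201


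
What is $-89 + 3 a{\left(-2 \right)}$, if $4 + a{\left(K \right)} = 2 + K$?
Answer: $-101$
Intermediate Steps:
$a{\left(K \right)} = -2 + K$ ($a{\left(K \right)} = -4 + \left(2 + K\right) = -2 + K$)
$-89 + 3 a{\left(-2 \right)} = -89 + 3 \left(-2 - 2\right) = -89 + 3 \left(-4\right) = -89 - 12 = -101$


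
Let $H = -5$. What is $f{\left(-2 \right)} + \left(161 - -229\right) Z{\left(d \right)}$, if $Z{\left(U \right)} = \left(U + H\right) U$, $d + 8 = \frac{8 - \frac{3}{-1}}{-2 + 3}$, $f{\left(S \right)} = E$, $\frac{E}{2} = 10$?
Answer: $-2320$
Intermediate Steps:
$E = 20$ ($E = 2 \cdot 10 = 20$)
$f{\left(S \right)} = 20$
$d = 3$ ($d = -8 + \frac{8 - \frac{3}{-1}}{-2 + 3} = -8 + \frac{8 - -3}{1} = -8 + \left(8 + 3\right) 1 = -8 + 11 \cdot 1 = -8 + 11 = 3$)
$Z{\left(U \right)} = U \left(-5 + U\right)$ ($Z{\left(U \right)} = \left(U - 5\right) U = \left(-5 + U\right) U = U \left(-5 + U\right)$)
$f{\left(-2 \right)} + \left(161 - -229\right) Z{\left(d \right)} = 20 + \left(161 - -229\right) 3 \left(-5 + 3\right) = 20 + \left(161 + 229\right) 3 \left(-2\right) = 20 + 390 \left(-6\right) = 20 - 2340 = -2320$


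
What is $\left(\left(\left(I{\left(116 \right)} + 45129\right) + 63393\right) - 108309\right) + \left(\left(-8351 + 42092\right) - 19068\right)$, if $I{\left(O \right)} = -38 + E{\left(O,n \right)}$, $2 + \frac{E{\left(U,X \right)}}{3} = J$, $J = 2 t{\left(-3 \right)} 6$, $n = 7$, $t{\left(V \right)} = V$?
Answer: $14734$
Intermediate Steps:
$J = -36$ ($J = 2 \left(-3\right) 6 = \left(-6\right) 6 = -36$)
$E{\left(U,X \right)} = -114$ ($E{\left(U,X \right)} = -6 + 3 \left(-36\right) = -6 - 108 = -114$)
$I{\left(O \right)} = -152$ ($I{\left(O \right)} = -38 - 114 = -152$)
$\left(\left(\left(I{\left(116 \right)} + 45129\right) + 63393\right) - 108309\right) + \left(\left(-8351 + 42092\right) - 19068\right) = \left(\left(\left(-152 + 45129\right) + 63393\right) - 108309\right) + \left(\left(-8351 + 42092\right) - 19068\right) = \left(\left(44977 + 63393\right) - 108309\right) + \left(33741 - 19068\right) = \left(108370 - 108309\right) + 14673 = 61 + 14673 = 14734$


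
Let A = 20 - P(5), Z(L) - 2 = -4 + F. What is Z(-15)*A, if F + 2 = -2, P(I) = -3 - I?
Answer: -168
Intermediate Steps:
F = -4 (F = -2 - 2 = -4)
Z(L) = -6 (Z(L) = 2 + (-4 - 4) = 2 - 8 = -6)
A = 28 (A = 20 - (-3 - 1*5) = 20 - (-3 - 5) = 20 - 1*(-8) = 20 + 8 = 28)
Z(-15)*A = -6*28 = -168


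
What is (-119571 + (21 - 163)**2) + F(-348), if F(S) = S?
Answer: -99755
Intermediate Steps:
(-119571 + (21 - 163)**2) + F(-348) = (-119571 + (21 - 163)**2) - 348 = (-119571 + (-142)**2) - 348 = (-119571 + 20164) - 348 = -99407 - 348 = -99755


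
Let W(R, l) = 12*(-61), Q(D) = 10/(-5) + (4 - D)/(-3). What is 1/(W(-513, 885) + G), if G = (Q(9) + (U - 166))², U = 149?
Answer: -9/3884 ≈ -0.0023172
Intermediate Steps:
Q(D) = -10/3 + D/3 (Q(D) = 10*(-⅕) + (4 - D)*(-⅓) = -2 + (-4/3 + D/3) = -10/3 + D/3)
G = 2704/9 (G = ((-10/3 + (⅓)*9) + (149 - 166))² = ((-10/3 + 3) - 17)² = (-⅓ - 17)² = (-52/3)² = 2704/9 ≈ 300.44)
W(R, l) = -732
1/(W(-513, 885) + G) = 1/(-732 + 2704/9) = 1/(-3884/9) = -9/3884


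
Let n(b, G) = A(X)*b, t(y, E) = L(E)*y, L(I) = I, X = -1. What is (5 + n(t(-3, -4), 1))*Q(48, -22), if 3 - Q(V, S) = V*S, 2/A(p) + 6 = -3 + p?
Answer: 13767/5 ≈ 2753.4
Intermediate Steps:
A(p) = 2/(-9 + p) (A(p) = 2/(-6 + (-3 + p)) = 2/(-9 + p))
Q(V, S) = 3 - S*V (Q(V, S) = 3 - V*S = 3 - S*V)
t(y, E) = E*y
n(b, G) = -b/5 (n(b, G) = (2/(-9 - 1))*b = (2/(-10))*b = (2*(-⅒))*b = -b/5)
(5 + n(t(-3, -4), 1))*Q(48, -22) = (5 - (-4)*(-3)/5)*(3 - 1*(-22)*48) = (5 - ⅕*12)*(3 + 1056) = (5 - 12/5)*1059 = (13/5)*1059 = 13767/5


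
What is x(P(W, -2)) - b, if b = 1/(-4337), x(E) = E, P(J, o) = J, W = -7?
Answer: -30358/4337 ≈ -6.9998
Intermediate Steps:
b = -1/4337 ≈ -0.00023057
x(P(W, -2)) - b = -7 - 1*(-1/4337) = -7 + 1/4337 = -30358/4337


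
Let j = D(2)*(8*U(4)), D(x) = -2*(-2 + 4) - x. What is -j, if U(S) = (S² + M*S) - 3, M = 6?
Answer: 1776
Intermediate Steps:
U(S) = -3 + S² + 6*S (U(S) = (S² + 6*S) - 3 = -3 + S² + 6*S)
D(x) = -4 - x (D(x) = -2*2 - x = -4 - x)
j = -1776 (j = (-4 - 1*2)*(8*(-3 + 4² + 6*4)) = (-4 - 2)*(8*(-3 + 16 + 24)) = -48*37 = -6*296 = -1776)
-j = -1*(-1776) = 1776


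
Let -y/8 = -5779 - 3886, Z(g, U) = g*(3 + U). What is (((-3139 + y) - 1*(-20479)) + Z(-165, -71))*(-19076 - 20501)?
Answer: -4190412760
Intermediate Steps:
y = 77320 (y = -8*(-5779 - 3886) = -8*(-9665) = 77320)
(((-3139 + y) - 1*(-20479)) + Z(-165, -71))*(-19076 - 20501) = (((-3139 + 77320) - 1*(-20479)) - 165*(3 - 71))*(-19076 - 20501) = ((74181 + 20479) - 165*(-68))*(-39577) = (94660 + 11220)*(-39577) = 105880*(-39577) = -4190412760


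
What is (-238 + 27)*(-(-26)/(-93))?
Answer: 5486/93 ≈ 58.989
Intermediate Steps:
(-238 + 27)*(-(-26)/(-93)) = -(-211)*(-26*(-1/93)) = -(-211)*26/93 = -211*(-26/93) = 5486/93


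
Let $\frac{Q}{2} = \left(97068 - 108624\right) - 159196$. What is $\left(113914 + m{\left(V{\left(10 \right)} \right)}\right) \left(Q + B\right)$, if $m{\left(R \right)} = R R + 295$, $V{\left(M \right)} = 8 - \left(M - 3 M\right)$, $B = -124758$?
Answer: $-53616866166$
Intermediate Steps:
$V{\left(M \right)} = 8 + 2 M$ ($V{\left(M \right)} = 8 - - 2 M = 8 + 2 M$)
$Q = -341504$ ($Q = 2 \left(\left(97068 - 108624\right) - 159196\right) = 2 \left(-11556 - 159196\right) = 2 \left(-170752\right) = -341504$)
$m{\left(R \right)} = 295 + R^{2}$ ($m{\left(R \right)} = R^{2} + 295 = 295 + R^{2}$)
$\left(113914 + m{\left(V{\left(10 \right)} \right)}\right) \left(Q + B\right) = \left(113914 + \left(295 + \left(8 + 2 \cdot 10\right)^{2}\right)\right) \left(-341504 - 124758\right) = \left(113914 + \left(295 + \left(8 + 20\right)^{2}\right)\right) \left(-466262\right) = \left(113914 + \left(295 + 28^{2}\right)\right) \left(-466262\right) = \left(113914 + \left(295 + 784\right)\right) \left(-466262\right) = \left(113914 + 1079\right) \left(-466262\right) = 114993 \left(-466262\right) = -53616866166$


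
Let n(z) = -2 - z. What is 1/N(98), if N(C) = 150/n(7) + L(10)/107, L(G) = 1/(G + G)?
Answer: -6420/106997 ≈ -0.060002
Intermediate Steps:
L(G) = 1/(2*G)
N(C) = -106997/6420 (N(C) = 150/(-2 - 1*7) + ((½)/10)/107 = 150/(-2 - 7) + ((½)*(⅒))*(1/107) = 150/(-9) + (1/20)*(1/107) = 150*(-⅑) + 1/2140 = -50/3 + 1/2140 = -106997/6420)
1/N(98) = 1/(-106997/6420) = -6420/106997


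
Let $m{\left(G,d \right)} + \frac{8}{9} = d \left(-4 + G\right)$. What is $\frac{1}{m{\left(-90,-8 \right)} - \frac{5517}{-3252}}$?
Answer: $\frac{9756}{7344391} \approx 0.0013284$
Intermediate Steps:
$m{\left(G,d \right)} = - \frac{8}{9} + d \left(-4 + G\right)$
$\frac{1}{m{\left(-90,-8 \right)} - \frac{5517}{-3252}} = \frac{1}{\left(- \frac{8}{9} - -32 - -720\right) - \frac{5517}{-3252}} = \frac{1}{\left(- \frac{8}{9} + 32 + 720\right) - - \frac{1839}{1084}} = \frac{1}{\frac{6760}{9} + \frac{1839}{1084}} = \frac{1}{\frac{7344391}{9756}} = \frac{9756}{7344391}$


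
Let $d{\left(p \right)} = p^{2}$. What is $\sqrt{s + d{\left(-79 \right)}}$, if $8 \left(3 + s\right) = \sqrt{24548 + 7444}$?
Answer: $\frac{\sqrt{24952 + \sqrt{7998}}}{2} \approx 79.122$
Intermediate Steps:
$s = -3 + \frac{\sqrt{7998}}{4}$ ($s = -3 + \frac{\sqrt{24548 + 7444}}{8} = -3 + \frac{\sqrt{31992}}{8} = -3 + \frac{2 \sqrt{7998}}{8} = -3 + \frac{\sqrt{7998}}{4} \approx 19.358$)
$\sqrt{s + d{\left(-79 \right)}} = \sqrt{\left(-3 + \frac{\sqrt{7998}}{4}\right) + \left(-79\right)^{2}} = \sqrt{\left(-3 + \frac{\sqrt{7998}}{4}\right) + 6241} = \sqrt{6238 + \frac{\sqrt{7998}}{4}}$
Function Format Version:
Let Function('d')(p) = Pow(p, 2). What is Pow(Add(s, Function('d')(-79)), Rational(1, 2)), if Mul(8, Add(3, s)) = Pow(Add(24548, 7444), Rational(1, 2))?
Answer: Mul(Rational(1, 2), Pow(Add(24952, Pow(7998, Rational(1, 2))), Rational(1, 2))) ≈ 79.122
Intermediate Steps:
s = Add(-3, Mul(Rational(1, 4), Pow(7998, Rational(1, 2)))) (s = Add(-3, Mul(Rational(1, 8), Pow(Add(24548, 7444), Rational(1, 2)))) = Add(-3, Mul(Rational(1, 8), Pow(31992, Rational(1, 2)))) = Add(-3, Mul(Rational(1, 8), Mul(2, Pow(7998, Rational(1, 2))))) = Add(-3, Mul(Rational(1, 4), Pow(7998, Rational(1, 2)))) ≈ 19.358)
Pow(Add(s, Function('d')(-79)), Rational(1, 2)) = Pow(Add(Add(-3, Mul(Rational(1, 4), Pow(7998, Rational(1, 2)))), Pow(-79, 2)), Rational(1, 2)) = Pow(Add(Add(-3, Mul(Rational(1, 4), Pow(7998, Rational(1, 2)))), 6241), Rational(1, 2)) = Pow(Add(6238, Mul(Rational(1, 4), Pow(7998, Rational(1, 2)))), Rational(1, 2))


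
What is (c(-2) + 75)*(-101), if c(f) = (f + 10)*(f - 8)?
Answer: 505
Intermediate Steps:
c(f) = (-8 + f)*(10 + f) (c(f) = (10 + f)*(-8 + f) = (-8 + f)*(10 + f))
(c(-2) + 75)*(-101) = ((-80 + (-2)**2 + 2*(-2)) + 75)*(-101) = ((-80 + 4 - 4) + 75)*(-101) = (-80 + 75)*(-101) = -5*(-101) = 505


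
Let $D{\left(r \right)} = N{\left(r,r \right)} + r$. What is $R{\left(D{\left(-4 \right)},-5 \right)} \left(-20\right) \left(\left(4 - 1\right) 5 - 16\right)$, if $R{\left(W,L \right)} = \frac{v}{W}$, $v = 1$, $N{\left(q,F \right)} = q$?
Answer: $- \frac{5}{2} \approx -2.5$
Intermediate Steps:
$D{\left(r \right)} = 2 r$ ($D{\left(r \right)} = r + r = 2 r$)
$R{\left(W,L \right)} = \frac{1}{W}$ ($R{\left(W,L \right)} = 1 \frac{1}{W} = \frac{1}{W}$)
$R{\left(D{\left(-4 \right)},-5 \right)} \left(-20\right) \left(\left(4 - 1\right) 5 - 16\right) = \frac{1}{2 \left(-4\right)} \left(-20\right) \left(\left(4 - 1\right) 5 - 16\right) = \frac{1}{-8} \left(-20\right) \left(3 \cdot 5 - 16\right) = \left(- \frac{1}{8}\right) \left(-20\right) \left(15 - 16\right) = \frac{5}{2} \left(-1\right) = - \frac{5}{2}$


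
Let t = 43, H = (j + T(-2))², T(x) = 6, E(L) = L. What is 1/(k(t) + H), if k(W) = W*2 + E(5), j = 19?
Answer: 1/716 ≈ 0.0013966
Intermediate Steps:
H = 625 (H = (19 + 6)² = 25² = 625)
k(W) = 5 + 2*W (k(W) = W*2 + 5 = 2*W + 5 = 5 + 2*W)
1/(k(t) + H) = 1/((5 + 2*43) + 625) = 1/((5 + 86) + 625) = 1/(91 + 625) = 1/716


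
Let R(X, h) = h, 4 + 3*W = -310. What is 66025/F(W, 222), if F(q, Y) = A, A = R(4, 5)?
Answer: 13205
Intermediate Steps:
W = -314/3 (W = -4/3 + (1/3)*(-310) = -4/3 - 310/3 = -314/3 ≈ -104.67)
A = 5
F(q, Y) = 5
66025/F(W, 222) = 66025/5 = 66025*(1/5) = 13205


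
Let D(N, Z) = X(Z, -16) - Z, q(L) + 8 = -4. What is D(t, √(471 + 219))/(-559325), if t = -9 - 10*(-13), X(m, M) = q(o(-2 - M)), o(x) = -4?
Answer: 12/559325 + √690/559325 ≈ 6.8418e-5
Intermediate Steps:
q(L) = -12 (q(L) = -8 - 4 = -12)
X(m, M) = -12
t = 121 (t = -9 + 130 = 121)
D(N, Z) = -12 - Z
D(t, √(471 + 219))/(-559325) = (-12 - √(471 + 219))/(-559325) = (-12 - √690)*(-1/559325) = 12/559325 + √690/559325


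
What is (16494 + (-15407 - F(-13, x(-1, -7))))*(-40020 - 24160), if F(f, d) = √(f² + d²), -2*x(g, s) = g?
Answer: -69763660 + 32090*√677 ≈ -6.8929e+7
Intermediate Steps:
x(g, s) = -g/2
F(f, d) = √(d² + f²)
(16494 + (-15407 - F(-13, x(-1, -7))))*(-40020 - 24160) = (16494 + (-15407 - √((-½*(-1))² + (-13)²)))*(-40020 - 24160) = (16494 + (-15407 - √((½)² + 169)))*(-64180) = (16494 + (-15407 - √(¼ + 169)))*(-64180) = (16494 + (-15407 - √(677/4)))*(-64180) = (16494 + (-15407 - √677/2))*(-64180) = (1087 - √677/2)*(-64180) = -69763660 + 32090*√677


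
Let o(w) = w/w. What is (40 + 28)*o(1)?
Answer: 68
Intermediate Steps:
o(w) = 1
(40 + 28)*o(1) = (40 + 28)*1 = 68*1 = 68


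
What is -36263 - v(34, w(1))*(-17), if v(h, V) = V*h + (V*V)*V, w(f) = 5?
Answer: -31248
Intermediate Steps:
v(h, V) = V³ + V*h (v(h, V) = V*h + V²*V = V*h + V³ = V³ + V*h)
-36263 - v(34, w(1))*(-17) = -36263 - 5*(34 + 5²)*(-17) = -36263 - 5*(34 + 25)*(-17) = -36263 - 5*59*(-17) = -36263 - 295*(-17) = -36263 - 1*(-5015) = -36263 + 5015 = -31248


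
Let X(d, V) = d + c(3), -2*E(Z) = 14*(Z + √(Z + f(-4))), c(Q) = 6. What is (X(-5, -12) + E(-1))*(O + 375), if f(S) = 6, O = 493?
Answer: 6944 - 6076*√5 ≈ -6642.4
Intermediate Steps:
E(Z) = -7*Z - 7*√(6 + Z) (E(Z) = -7*(Z + √(Z + 6)) = -7*(Z + √(6 + Z)) = -(14*Z + 14*√(6 + Z))/2 = -7*Z - 7*√(6 + Z))
X(d, V) = 6 + d (X(d, V) = d + 6 = 6 + d)
(X(-5, -12) + E(-1))*(O + 375) = ((6 - 5) + (-7*(-1) - 7*√(6 - 1)))*(493 + 375) = (1 + (7 - 7*√5))*868 = (8 - 7*√5)*868 = 6944 - 6076*√5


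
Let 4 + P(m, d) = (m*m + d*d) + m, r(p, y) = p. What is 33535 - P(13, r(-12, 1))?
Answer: 33213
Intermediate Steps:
P(m, d) = -4 + m + d² + m² (P(m, d) = -4 + ((m*m + d*d) + m) = -4 + ((m² + d²) + m) = -4 + ((d² + m²) + m) = -4 + (m + d² + m²) = -4 + m + d² + m²)
33535 - P(13, r(-12, 1)) = 33535 - (-4 + 13 + (-12)² + 13²) = 33535 - (-4 + 13 + 144 + 169) = 33535 - 1*322 = 33535 - 322 = 33213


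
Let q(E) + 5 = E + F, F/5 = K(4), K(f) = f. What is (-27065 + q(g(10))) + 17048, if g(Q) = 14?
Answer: -9988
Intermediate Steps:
F = 20 (F = 5*4 = 20)
q(E) = 15 + E (q(E) = -5 + (E + 20) = -5 + (20 + E) = 15 + E)
(-27065 + q(g(10))) + 17048 = (-27065 + (15 + 14)) + 17048 = (-27065 + 29) + 17048 = -27036 + 17048 = -9988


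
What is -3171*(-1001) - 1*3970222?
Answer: -796051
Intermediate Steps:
-3171*(-1001) - 1*3970222 = 3174171 - 3970222 = -796051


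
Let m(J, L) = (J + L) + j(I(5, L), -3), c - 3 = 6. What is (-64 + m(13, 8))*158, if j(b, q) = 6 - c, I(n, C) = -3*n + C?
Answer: -7268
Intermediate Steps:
c = 9 (c = 3 + 6 = 9)
I(n, C) = C - 3*n
j(b, q) = -3 (j(b, q) = 6 - 1*9 = 6 - 9 = -3)
m(J, L) = -3 + J + L (m(J, L) = (J + L) - 3 = -3 + J + L)
(-64 + m(13, 8))*158 = (-64 + (-3 + 13 + 8))*158 = (-64 + 18)*158 = -46*158 = -7268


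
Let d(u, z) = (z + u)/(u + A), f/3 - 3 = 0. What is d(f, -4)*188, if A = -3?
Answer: 470/3 ≈ 156.67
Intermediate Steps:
f = 9 (f = 9 + 3*0 = 9 + 0 = 9)
d(u, z) = (u + z)/(-3 + u) (d(u, z) = (z + u)/(u - 3) = (u + z)/(-3 + u))
d(f, -4)*188 = ((9 - 4)/(-3 + 9))*188 = (5/6)*188 = ((⅙)*5)*188 = (⅚)*188 = 470/3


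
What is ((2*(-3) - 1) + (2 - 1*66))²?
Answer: 5041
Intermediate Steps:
((2*(-3) - 1) + (2 - 1*66))² = ((-6 - 1) + (2 - 66))² = (-7 - 64)² = (-71)² = 5041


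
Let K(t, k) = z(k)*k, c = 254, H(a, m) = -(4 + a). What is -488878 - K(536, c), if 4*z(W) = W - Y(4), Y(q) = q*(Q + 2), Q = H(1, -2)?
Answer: -505769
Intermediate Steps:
H(a, m) = -4 - a
Q = -5 (Q = -4 - 1*1 = -4 - 1 = -5)
Y(q) = -3*q (Y(q) = q*(-5 + 2) = q*(-3) = -3*q)
z(W) = 3 + W/4 (z(W) = (W - (-3)*4)/4 = (W - 1*(-12))/4 = (W + 12)/4 = (12 + W)/4 = 3 + W/4)
K(t, k) = k*(3 + k/4) (K(t, k) = (3 + k/4)*k = k*(3 + k/4))
-488878 - K(536, c) = -488878 - 254*(12 + 254)/4 = -488878 - 254*266/4 = -488878 - 1*16891 = -488878 - 16891 = -505769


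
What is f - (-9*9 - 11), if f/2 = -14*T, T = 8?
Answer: -132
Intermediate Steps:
f = -224 (f = 2*(-14*8) = 2*(-112) = -224)
f - (-9*9 - 11) = -224 - (-9*9 - 11) = -224 - (-81 - 11) = -224 - 1*(-92) = -224 + 92 = -132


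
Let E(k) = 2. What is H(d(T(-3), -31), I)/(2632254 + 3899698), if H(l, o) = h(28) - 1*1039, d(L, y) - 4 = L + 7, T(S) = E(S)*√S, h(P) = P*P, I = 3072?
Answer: -255/6531952 ≈ -3.9039e-5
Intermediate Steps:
h(P) = P²
T(S) = 2*√S
d(L, y) = 11 + L (d(L, y) = 4 + (L + 7) = 4 + (7 + L) = 11 + L)
H(l, o) = -255 (H(l, o) = 28² - 1*1039 = 784 - 1039 = -255)
H(d(T(-3), -31), I)/(2632254 + 3899698) = -255/(2632254 + 3899698) = -255/6531952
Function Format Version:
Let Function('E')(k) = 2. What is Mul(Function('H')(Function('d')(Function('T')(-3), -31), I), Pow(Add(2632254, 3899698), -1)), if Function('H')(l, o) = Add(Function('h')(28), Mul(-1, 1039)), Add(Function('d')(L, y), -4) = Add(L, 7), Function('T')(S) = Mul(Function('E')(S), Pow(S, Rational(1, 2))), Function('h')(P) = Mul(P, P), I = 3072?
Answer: Rational(-255, 6531952) ≈ -3.9039e-5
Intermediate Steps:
Function('h')(P) = Pow(P, 2)
Function('T')(S) = Mul(2, Pow(S, Rational(1, 2)))
Function('d')(L, y) = Add(11, L) (Function('d')(L, y) = Add(4, Add(L, 7)) = Add(4, Add(7, L)) = Add(11, L))
Function('H')(l, o) = -255 (Function('H')(l, o) = Add(Pow(28, 2), Mul(-1, 1039)) = Add(784, -1039) = -255)
Mul(Function('H')(Function('d')(Function('T')(-3), -31), I), Pow(Add(2632254, 3899698), -1)) = Mul(-255, Pow(Add(2632254, 3899698), -1)) = Mul(-255, Pow(6531952, -1)) = Mul(-255, Rational(1, 6531952)) = Rational(-255, 6531952)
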